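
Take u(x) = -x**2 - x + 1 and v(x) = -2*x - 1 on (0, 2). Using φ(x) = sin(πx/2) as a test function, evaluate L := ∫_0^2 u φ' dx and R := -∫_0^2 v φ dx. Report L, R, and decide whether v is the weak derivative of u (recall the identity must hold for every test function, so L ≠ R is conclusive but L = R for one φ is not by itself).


LHS = 12/π, RHS = 12/π. Yes, v = u' weakly.

u(x) = -x**2 - x + 1, classical derivative u'(x) = -2*x - 1.
φ(x) = sin(πx/2), so φ'(x) = π*cos(π*x/2)/2.
Note φ(0) = φ(2) = 0, so the boundary term u·φ vanishes.
LHS = ∫_0^2 u(x) φ'(x) dx = ∫_0^2 (-π*x^2*cos(π*x/2)/2 - π*x*cos(π*x/2)/2 + π*cos(π*x/2)/2) dx. Term by term:
  ∫_0^2 π*cos(π*x/2)/2 dx = 0;  ∫_0^2 -π*x*cos(π*x/2)/2 dx = 4/π;  ∫_0^2 -π*x^2*cos(π*x/2)/2 dx = 8/π.
Sum: 0 + 4/π + 8/π = 12/π.
So LHS = 12/π.
∫_0^2 v(x) φ(x) dx = ∫_0^2 (-2*x*sin(π*x/2) - sin(π*x/2)) dx. Term by term:
  ∫_0^2 -sin(π*x/2) dx = -4/π;  ∫_0^2 -2*x*sin(π*x/2) dx = -8/π.
Sum: -4/π − 8/π = -12/π.
So RHS = -∫_0^2 v(x) φ(x) dx = 12/π.
LHS = RHS, so the identity holds for this test φ.
Moreover u is smooth here and v(x) = u'(x) = -2*x - 1 pointwise, so the identity holds for every test function. Hence v is the weak derivative of u.


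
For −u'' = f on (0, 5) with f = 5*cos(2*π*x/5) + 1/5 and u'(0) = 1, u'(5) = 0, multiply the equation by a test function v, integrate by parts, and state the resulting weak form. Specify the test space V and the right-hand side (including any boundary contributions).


V = H^1(0, 5) (v unrestricted at boundary; u is determined up to an additive constant); weak form: ∫_0^5 u'v' dx = ∫_0^5 (5*cos(2*π*x/5) + 1/5) v dx − v(0) for all v ∈ V.

Multiply both sides by a test function v and integrate from 0 to 5:
  ∫_0^5 −u''(x) v(x) dx = ∫_0^5 f(x) v(x) dx.
Integrate the LHS by parts once:
  ∫_0^5 −u'' v dx = −[u'(x) v(x)]_0^5 + ∫_0^5 u'(x) v'(x) dx.
Thus ∫_0^5 u'(x) v'(x) dx = ∫_0^5 f(x) v(x) dx + [u'(x) v(x)]_0^5.
Choose V so that boundary terms are either known or forced to vanish.
u has inhomogeneous Neumann u'(0) = 1, u'(5) = 0. [u' v]_0^5 = (0)·v(5) − (1)·v(0) = − v(0). Take V = H^1(0, 5); boundary term becomes part of RHS.
Weak formulation: find u (satisfying any essential BC) such that ∫_0^5 u'(x) v'(x) dx = ∫_0^5 f v dx − v(0) for all v ∈ V (Neumann data are natural BCs: they enter the RHS as boundary terms).
Substituting f(x) = 5*cos(2*π*x/5) + 1/5, the right-hand side is ∫_0^5 (5*cos(2*π*x/5) + 1/5) v dx − v(0).
Compatibility check (pure Neumann): taking v ≡ 1 ∈ V gives 0 = ∫_0^5 f dx + (0) − (1), i.e. ∫_0^5 f dx must equal u'(0) − u'(5) = 1. Indeed ∫_0^5 (5*cos(2*π*x/5) + 1/5) dx = 1, so the data are compatible. The solution is then unique only up to an additive constant (fix it e.g. by requiring ∫_0^5 u dx = 0).


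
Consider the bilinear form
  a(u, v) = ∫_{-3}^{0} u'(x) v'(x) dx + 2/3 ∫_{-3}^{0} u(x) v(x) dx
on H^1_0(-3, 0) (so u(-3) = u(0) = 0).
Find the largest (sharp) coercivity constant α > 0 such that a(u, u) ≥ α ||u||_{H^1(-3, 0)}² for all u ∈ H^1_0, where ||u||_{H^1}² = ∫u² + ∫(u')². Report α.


α = (6 + π^2)/(9 + π^2)

Coercivity of a(·,·) on H^1_0(-3, 0) means a(u, u) ≥ α ||u||_{H^1}² for every u ∈ H^1_0.
The interval has length L = 3, and Poincaré/coercivity depend only on L. Here a(u, u) = ∫(u')² + (2/3)·∫u².
Here 0 < c = 2/3 < 1. The condition a(u,u) ≥ α||u||_{H^1}² reads (1−α)∫(u')² ≥ (α−c)∫u². Any admissible α is ≤ 1 (rapidly oscillating u have ∫u²/∫(u')² → 0), and α = 1 would force 0 ≥ (1−c)∫u², impossible since c < 1; so 1−α > 0. By the sharp Poincaré inequality on H^1_0 of an interval of length L, ∫(u')² ≥ (π/L)²∫u² with equality for the first sine mode sin(π(x−x₀)/L) (x₀ the left endpoint), so the inequality holds for all u iff (1−α)(π/L)² ≥ α − c, i.e. α ≤ ((π/L)² + c)/((π/L)² + 1) = (1 + c(L/π)²)/(1 + (L/π)²). With (π/L)² = π^2/9 and c = 2/3, the largest admissible constant is α = ((π/L)² + c)/((π/L)² + 1).
Simplifying, α = (6 + π^2)/(9 + π^2).


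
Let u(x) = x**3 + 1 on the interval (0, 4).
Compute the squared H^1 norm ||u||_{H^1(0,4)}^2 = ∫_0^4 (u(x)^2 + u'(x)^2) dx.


||u||_{H^1}^2 = 151052/35

The H^1 norm (squared) on an interval (0, L) is
  ||u||_{H^1}^2 = ∫_0^L u(x)^2 dx + ∫_0^L u'(x)^2 dx.
Compute u'(x) = 3*x**2.
Then u(x)^2 = x**6 + 2*x**3 + 1 and u'(x)^2 = 9*x**4.
Integrate each monomial from 0 to 4 using ∫_0^4 c·x^n dx = c·4^(n+1)/(n+1):
  ∫_0^4 u(x)^2 dx = ∫_0^4 (x^6 + 2*x^3 + 1) dx. Term by term:
    ∫_0^4 x^6 dx = 16384/7;  ∫_0^4 2*x^3 dx = 128;  ∫_0^4 1 dx = 4.
  Sum: 16384/7 + 128 + 4 = 17308/7.
  ∫_0^4 u'(x)^2 dx = ∫_0^4 (9*x^4) dx. Term by term:
    ∫_0^4 9*x^4 dx = 9216/5.
Adding: ||u||_{H^1}^2 = 17308/7 + 9216/5 = 151052/35.


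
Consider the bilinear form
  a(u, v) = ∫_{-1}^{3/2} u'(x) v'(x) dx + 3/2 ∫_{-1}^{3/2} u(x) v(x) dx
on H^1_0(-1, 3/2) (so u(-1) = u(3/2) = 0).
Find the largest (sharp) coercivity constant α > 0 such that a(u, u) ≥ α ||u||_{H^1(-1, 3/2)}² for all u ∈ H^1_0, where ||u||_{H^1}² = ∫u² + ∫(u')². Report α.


α = 1

Coercivity of a(·,·) on H^1_0(-1, 3/2) means a(u, u) ≥ α ||u||_{H^1}² for every u ∈ H^1_0.
The interval has length L = 5/2, and Poincaré/coercivity depend only on L. Here a(u, u) = ∫(u')² + (3/2)·∫u².
Here c = 3/2 ≥ 1, so a(u,u) = ∫(u')² + c∫u² ≥ ∫(u')² + ∫u² = ||u||_{H^1}², i.e. α = 1 works. No larger α is possible: a(u,u) ≥ α||u||_{H^1}² means (1−α)∫(u')² ≥ (α−c)∫u², and for the modes u_n = sin(nπ(x−x₀)/L) (x₀ the left endpoint) one has ∫u_n²/∫(u_n')² = (L/(nπ))² → 0, so a(u_n,u_n)/||u_n||_{H^1}² → 1. Hence the optimal constant is α = 1.
Therefore α = 1.


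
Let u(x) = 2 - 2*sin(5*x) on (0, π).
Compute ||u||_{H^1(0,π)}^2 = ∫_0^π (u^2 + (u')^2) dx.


||u||_{H^1(0,π)}^2 = -16/5 + 56*π

u'(x) = -10*cos(5*x).
Expand u² and (u')² and integrate term by term on (0, π), using: for integers n ≥ 1, ∫_0^π sin²(nx) dx = ∫_0^π cos²(nx) dx = π/2; for n ≠ n', ∫_0^π sin(nx)sin(n'x) dx = ∫_0^π cos(nx)cos(n'x) dx = 0; and by product-to-sum, ∫_0^π sin(nx)cos(n'x) dx = ½∫_0^π [sin((n+n')x) + sin((n−n')x)] dx, which is 0 when n+n' is even and 2n/(n²−n'²) when n+n' is odd (it need not vanish on (0, π)). For the constant mode: ∫_0^π 1 dx = π, ∫_0^π cos(nx) dx = 0, ∫_0^π sin(nx) dx = (1−(−1)^n)/n.
  u² squared terms: (2)²·∫1 dx = 4·π = 4*π;  (-2)²·∫sin(5x)² dx = 4·π/2 = 2*π.
  u² cross terms: 2·(2)·(-2)·∫1·sin(5x) dx = -8·(2/5) = -16/5.
  So ∫_0^π u² dx = 4*π + 2*π − 16/5 = -16/5 + 6*π.
  (u')² squared terms: (-10)²·∫cos(5x)² dx = 100·π/2 = 50*π.
  So ∫_0^π (u')² dx = 50*π.
||u||_{H^1}^2 = (-16/5 + 6*π) + (50*π) = -16/5 + 56*π.


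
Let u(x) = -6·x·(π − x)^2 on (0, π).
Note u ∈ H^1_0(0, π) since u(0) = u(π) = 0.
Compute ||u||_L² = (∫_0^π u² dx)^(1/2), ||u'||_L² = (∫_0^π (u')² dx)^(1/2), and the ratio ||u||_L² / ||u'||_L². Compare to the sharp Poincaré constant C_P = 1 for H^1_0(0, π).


||u||_L² / ||u'||_L² = sqrt(14)*π/14 < C_P = 1.

u(x) = -6·x·(π − x)^2, so u'(x) = 6*(π - 3*x)*(x - π).
u(x) = -6·x·(π − x)^2 vanishes at x = 0 and x = π, so u ∈ H^1_0(0, π). Differentiate via the product rule and integrate the resulting polynomials term by term.
  ∫_0^π u² dx = ∫_0^π (36*x^6 - 144*π*x^5 + 216*π^2*x^4 - 144*π^3*x^3 + 36*π^4*x^2) dx. Term by term:
    ∫_0^π 36*x^6 dx = 36*π^7/7;  ∫_0^π -144*π*x^5 dx = -24*π^7;  ∫_0^π 216*π^2*x^4 dx = 216*π^7/5;
    ∫_0^π -144*π^3*x^3 dx = -36*π^7;  ∫_0^π 36*π^4*x^2 dx = 12*π^7.
  Sum: 36*π^7/7 − 24*π^7 + 216*π^7/5 − 36*π^7 + 12*π^7 = 12*π^7/35.
  ∫_0^π (u')² dx = ∫_0^π (324*x^4 - 864*π*x^3 + 792*π^2*x^2 - 288*π^3*x + 36*π^4) dx. Term by term:
    ∫_0^π 324*x^4 dx = 324*π^5/5;  ∫_0^π -864*π*x^3 dx = -216*π^5;  ∫_0^π 792*π^2*x^2 dx = 264*π^5;
    ∫_0^π -288*π^3*x dx = -144*π^5;  ∫_0^π 36*π^4 dx = 36*π^5.
  Sum: 324*π^5/5 − 216*π^5 + 264*π^5 − 144*π^5 + 36*π^5 = 24*π^5/5.
∫_0^π u² dx = 12*π^7/35, so ||u||_L² = 2*sqrt(105)*π^(7/2)/35.
∫_0^π (u')² dx = 24*π^5/5, so ||u'||_L² = 2*sqrt(30)*π^(5/2)/5.
Ratio ||u||_L² / ||u'||_L² = sqrt(14)*π/14.
Sharp Poincaré constant on H^1_0(0, π) is C_P = L/π = 1, achieved by sin(x).
A polynomial bump cannot attain the sharp Poincaré constant (only the first sine eigenfunction does), so the ratio is strictly less than C_P, consistent with ||u||_L² ≤ C_P ||u'||_L².


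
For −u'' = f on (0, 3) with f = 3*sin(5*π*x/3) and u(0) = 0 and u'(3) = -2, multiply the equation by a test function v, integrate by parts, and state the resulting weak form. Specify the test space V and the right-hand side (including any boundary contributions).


V = {v ∈ H^1(0, 3) : v(0) = 0} (test functions vanish at x = 0 where u is specified); weak form: ∫_0^3 u'v' dx = ∫_0^3 (3*sin(5*π*x/3)) v dx − 2·v(3) for all v ∈ V.

Multiply both sides by a test function v and integrate from 0 to 3:
  ∫_0^3 −u''(x) v(x) dx = ∫_0^3 f(x) v(x) dx.
Integrate the LHS by parts once:
  ∫_0^3 −u'' v dx = −[u'(x) v(x)]_0^3 + ∫_0^3 u'(x) v'(x) dx.
Thus ∫_0^3 u'(x) v'(x) dx = ∫_0^3 f(x) v(x) dx + [u'(x) v(x)]_0^3.
Choose V so that boundary terms are either known or forced to vanish.
Mixed BC: u(0) = 0 (Dirichlet) and u'(3) = -2 (Neumann). Define V = {v ∈ H^1(0, 3) : v(0) = 0}. Then [u' v]_0^3 = u'(3)·v(3) − u'(0)·0 = − 2·v(3).
Weak formulation: find u (satisfying any essential BC) such that ∫_0^3 u'(x) v'(x) dx = ∫_0^3 f v dx − 2·v(3) for all v ∈ V (Dirichlet at 0 absorbed into V; Neumann datum at x = 3 contributes the boundary term).
Substituting f(x) = 3*sin(5*π*x/3), the right-hand side is ∫_0^3 (3*sin(5*π*x/3)) v dx − 2·v(3).


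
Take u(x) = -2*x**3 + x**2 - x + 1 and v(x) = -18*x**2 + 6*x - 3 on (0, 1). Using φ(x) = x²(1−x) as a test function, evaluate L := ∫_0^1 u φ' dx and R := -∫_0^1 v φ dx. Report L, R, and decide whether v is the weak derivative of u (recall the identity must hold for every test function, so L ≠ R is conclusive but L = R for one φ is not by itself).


LHS = 11/60, RHS = 11/20. No, v is not the weak derivative of u.

u(x) = -2*x**3 + x**2 - x + 1, classical derivative u'(x) = -6*x**2 + 2*x - 1.
φ(x) = x²(1−x), so φ'(x) = x*(2 - 3*x).
Note φ(0) = φ(1) = 0, so the boundary term u·φ vanishes.
LHS = ∫_0^1 u(x) φ'(x) dx = ∫_0^1 (6*x^5 - 7*x^4 + 5*x^3 - 5*x^2 + 2*x) dx. Term by term:
  ∫_0^1 6*x^5 dx = 1;  ∫_0^1 -7*x^4 dx = -7/5;  ∫_0^1 5*x^3 dx = 5/4;
  ∫_0^1 -5*x^2 dx = -5/3;  ∫_0^1 2*x dx = 1.
Sum: 1 − 7/5 + 5/4 − 5/3 + 1 = 11/60.
So LHS = 11/60.
∫_0^1 v(x) φ(x) dx = ∫_0^1 (18*x^5 - 24*x^4 + 9*x^3 - 3*x^2) dx. Term by term:
  ∫_0^1 18*x^5 dx = 3;  ∫_0^1 -24*x^4 dx = -24/5;  ∫_0^1 9*x^3 dx = 9/4;
  ∫_0^1 -3*x^2 dx = -1.
Sum: 3 − 24/5 + 9/4 − 1 = -11/20.
So RHS = -∫_0^1 v(x) φ(x) dx = 11/20.
LHS − RHS = -11/30 ≠ 0, so the identity fails.
(For a valid weak derivative the identity must hold for EVERY test function, in particular this one. The failure shows v is NOT the weak derivative of u.)
Correct weak derivative would be u'(x) = -6*x**2 + 2*x - 1.


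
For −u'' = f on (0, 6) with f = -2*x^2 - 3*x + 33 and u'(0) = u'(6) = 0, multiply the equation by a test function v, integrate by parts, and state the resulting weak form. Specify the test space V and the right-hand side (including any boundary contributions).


V = H^1(0, 6) (no boundary constraint on v; u is determined up to an additive constant); weak form: ∫_0^6 u'v' dx = ∫_0^6 (-2*x^2 - 3*x + 33) v dx for all v ∈ V.

Multiply both sides by a test function v and integrate from 0 to 6:
  ∫_0^6 −u''(x) v(x) dx = ∫_0^6 f(x) v(x) dx.
Integrate the LHS by parts once:
  ∫_0^6 −u'' v dx = −[u'(x) v(x)]_0^6 + ∫_0^6 u'(x) v'(x) dx.
Thus ∫_0^6 u'(x) v'(x) dx = ∫_0^6 f(x) v(x) dx + [u'(x) v(x)]_0^6.
Choose V so that boundary terms are either known or forced to vanish.
u has homogeneous Neumann: u'(0) = u'(6) = 0. So [u' v]_0^6 = 0·v(6) − 0·v(0) = 0 for any v; take V = H^1(0, 6).
Weak formulation: find u (satisfying any essential BC) such that ∫_0^6 u'(x) v'(x) dx = ∫_0^6 f v dx for all v ∈ V (homogeneous Neumann, so boundary terms vanish).
Substituting f(x) = -2*x^2 - 3*x + 33, the right-hand side is ∫_0^6 (-2*x^2 - 3*x + 33) v dx.
Compatibility check (pure Neumann): taking v ≡ 1 ∈ V gives 0 = ∫_0^6 f dx + (0) − (0), i.e. ∫_0^6 f dx must equal u'(0) − u'(6) = 0. Indeed ∫_0^6 (-2*x^2 - 3*x + 33) dx = 0, so the data are compatible. The solution is then unique only up to an additive constant (fix it e.g. by requiring ∫_0^6 u dx = 0).


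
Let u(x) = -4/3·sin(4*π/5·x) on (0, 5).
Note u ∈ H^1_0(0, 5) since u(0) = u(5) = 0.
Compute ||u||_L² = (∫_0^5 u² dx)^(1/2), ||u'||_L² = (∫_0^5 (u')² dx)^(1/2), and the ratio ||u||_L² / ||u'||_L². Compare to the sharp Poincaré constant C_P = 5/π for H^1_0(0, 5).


||u||_L² / ||u'||_L² = 5/(4*π) < C_P = 5/π.

u(x) = -4/3·sin(4*π/5·x), so u'(x) = -16*π*cos(4*π*x/5)/15.
Writing u(x) = A·sin(kπx/L) with A = -4/3 and k = 4, use ∫_0^L sin²(kπx/L) dx = L/2 and ∫_0^L cos²(kπx/L) dx = L/2.
u² = 16/9·sin²(4*π/5·x) and (u')² = 256*π^2/225·cos²(4*π/5·x), and each of sin², cos² integrates to L/2 = 5/2 over (0, 5).
∫_0^5 u² dx = 40/9, so ||u||_L² = 2*sqrt(10)/3.
∫_0^5 (u')² dx = 128*π^2/45, so ||u'||_L² = 8*sqrt(10)*π/15.
Ratio ||u||_L² / ||u'||_L² = 5/(4*π).
Sharp Poincaré constant on H^1_0(0, 5) is C_P = L/π = 5/π, achieved by sin(π/5·x).
This is the k = 4 harmonic; the ratio L/(kπ) is strictly less than C_P = L/π, consistent with the sharp inequality ||u||_L² ≤ C_P ||u'||_L².


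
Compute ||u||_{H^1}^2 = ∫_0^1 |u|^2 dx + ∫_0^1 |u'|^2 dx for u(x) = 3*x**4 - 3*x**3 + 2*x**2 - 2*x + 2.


||u||_{H^1}^2 = 475/84

The H^1 norm (squared) on an interval (0, L) is
  ||u||_{H^1}^2 = ∫_0^L u(x)^2 dx + ∫_0^L u'(x)^2 dx.
Compute u'(x) = 12*x**3 - 9*x**2 + 4*x - 2.
Then u(x)^2 = 9*x**8 - 18*x**7 + 21*x**6 - 24*x**5 + 28*x**4 - 20*x**3 + 12*x**2 - 8*x + 4 and u'(x)^2 = 144*x**6 - 216*x**5 + 177*x**4 - 120*x**3 + 52*x**2 - 16*x + 4.
Integrate each monomial from 0 to 1 using ∫_0^1 c·x^n dx = c·1^(n+1)/(n+1):
  ∫_0^1 u(x)^2 dx = ∫_0^1 (9*x^8 - 18*x^7 + 21*x^6 - 24*x^5 + 28*x^4 - 20*x^3 + 12*x^2 - 8*x + 4) dx. Term by term:
    ∫_0^1 9*x^8 dx = 1;  ∫_0^1 -18*x^7 dx = -9/4;  ∫_0^1 21*x^6 dx = 3;
    ∫_0^1 -24*x^5 dx = -4;  ∫_0^1 28*x^4 dx = 28/5;  ∫_0^1 -20*x^3 dx = -5;
    ∫_0^1 12*x^2 dx = 4;  ∫_0^1 -8*x dx = -4;  ∫_0^1 4 dx = 4.
  Sum: 1 − 9/4 + 3 − 4 + 28/5 − 5 + 4 − 4 + 4 = 47/20.
  ∫_0^1 u'(x)^2 dx = ∫_0^1 (144*x^6 - 216*x^5 + 177*x^4 - 120*x^3 + 52*x^2 - 16*x + 4) dx. Term by term:
    ∫_0^1 144*x^6 dx = 144/7;  ∫_0^1 -216*x^5 dx = -36;  ∫_0^1 177*x^4 dx = 177/5;
    ∫_0^1 -120*x^3 dx = -30;  ∫_0^1 52*x^2 dx = 52/3;  ∫_0^1 -16*x dx = -8;
    ∫_0^1 4 dx = 4.
  Sum: 144/7 − 36 + 177/5 − 30 + 52/3 − 8 + 4 = 347/105.
Adding: ||u||_{H^1}^2 = 47/20 + 347/105 = 475/84.


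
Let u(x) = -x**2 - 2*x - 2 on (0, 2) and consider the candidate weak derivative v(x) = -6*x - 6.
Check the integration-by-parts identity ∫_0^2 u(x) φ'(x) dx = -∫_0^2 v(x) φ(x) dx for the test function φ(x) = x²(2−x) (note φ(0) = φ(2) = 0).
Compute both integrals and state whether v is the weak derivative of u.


LHS = 88/15, RHS = 88/5. No, v is not the weak derivative of u.

u(x) = -x**2 - 2*x - 2, classical derivative u'(x) = -2*x - 2.
φ(x) = x²(2−x), so φ'(x) = x*(4 - 3*x).
Note φ(0) = φ(2) = 0, so the boundary term u·φ vanishes.
LHS = ∫_0^2 u(x) φ'(x) dx = ∫_0^2 (3*x^4 + 2*x^3 - 2*x^2 - 8*x) dx. Term by term:
  ∫_0^2 3*x^4 dx = 96/5;  ∫_0^2 2*x^3 dx = 8;  ∫_0^2 -2*x^2 dx = -16/3;
  ∫_0^2 -8*x dx = -16.
Sum: 96/5 + 8 − 16/3 − 16 = 88/15.
So LHS = 88/15.
∫_0^2 v(x) φ(x) dx = ∫_0^2 (6*x^4 - 6*x^3 - 12*x^2) dx. Term by term:
  ∫_0^2 6*x^4 dx = 192/5;  ∫_0^2 -6*x^3 dx = -24;  ∫_0^2 -12*x^2 dx = -32.
Sum: 192/5 − 24 − 32 = -88/5.
So RHS = -∫_0^2 v(x) φ(x) dx = 88/5.
LHS − RHS = -176/15 ≠ 0, so the identity fails.
(For a valid weak derivative the identity must hold for EVERY test function, in particular this one. The failure shows v is NOT the weak derivative of u.)
Correct weak derivative would be u'(x) = -2*x - 2.


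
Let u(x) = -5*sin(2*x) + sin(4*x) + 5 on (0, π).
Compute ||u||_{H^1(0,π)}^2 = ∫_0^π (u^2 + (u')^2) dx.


||u||_{H^1(0,π)}^2 = 96*π

u'(x) = -10*cos(2*x) + 4*cos(4*x).
Expand u² and (u')² and integrate term by term on (0, π), using: for integers n ≥ 1, ∫_0^π sin²(nx) dx = ∫_0^π cos²(nx) dx = π/2; for n ≠ n', ∫_0^π sin(nx)sin(n'x) dx = ∫_0^π cos(nx)cos(n'x) dx = 0; and by product-to-sum, ∫_0^π sin(nx)cos(n'x) dx = ½∫_0^π [sin((n+n')x) + sin((n−n')x)] dx, which is 0 when n+n' is even and 2n/(n²−n'²) when n+n' is odd (it need not vanish on (0, π)). For the constant mode: ∫_0^π 1 dx = π, ∫_0^π cos(nx) dx = 0, ∫_0^π sin(nx) dx = (1−(−1)^n)/n.
  u² squared terms: (5)²·∫1 dx = 25·π = 25*π;  (-5)²·∫sin(2x)² dx = 25·π/2 = 25*π/2;  (1)²·∫sin(4x)² dx = 1·π/2 = π/2.
  u² cross terms: 2·(5)·(-5)·∫1·sin(2x) dx = -50·(0) = 0;  2·(5)·(1)·∫1·sin(4x) dx = 10·(0) = 0;  2·(-5)·(1)·∫sin(2x)·sin(4x) dx = -10·(0) = 0.
  So ∫_0^π u² dx = 25*π + 25*π/2 + π/2 + 0 + 0 + 0 = 38*π.
  (u')² squared terms: (-10)²·∫cos(2x)² dx = 100·π/2 = 50*π;  (4)²·∫cos(4x)² dx = 16·π/2 = 8*π.
  (u')² cross terms: 2·(-10)·(4)·∫cos(2x)·cos(4x) dx = -80·(0) = 0.
  So ∫_0^π (u')² dx = 50*π + 8*π + 0 = 58*π.
||u||_{H^1}^2 = (38*π) + (58*π) = 96*π.


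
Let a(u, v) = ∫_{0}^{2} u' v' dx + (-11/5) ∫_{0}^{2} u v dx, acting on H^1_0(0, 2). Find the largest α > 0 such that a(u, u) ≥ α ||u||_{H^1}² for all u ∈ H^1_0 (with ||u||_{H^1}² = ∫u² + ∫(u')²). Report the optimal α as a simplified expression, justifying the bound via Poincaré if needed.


α = (-44/5 + π^2)/(4 + π^2)

Coercivity of a(·,·) on H^1_0(0, 2) means a(u, u) ≥ α ||u||_{H^1}² for every u ∈ H^1_0.
The interval has length L = 2, and Poincaré/coercivity depend only on L. Here a(u, u) = ∫(u')² + (-11/5)·∫u².
Here c = -11/5 < 0 with |c| < (π/L)² = π^2/4, so coercivity still holds. The condition a(u,u) ≥ α||u||_{H^1}² reads (1−α)∫(u')² ≥ (α−c)∫u². Any admissible α is ≤ 1 (rapidly oscillating u have ∫u²/∫(u')² → 0), and α = 1 would force 0 ≥ (1−c)∫u², impossible since c < 1; so 1−α > 0. By the sharp Poincaré inequality on H^1_0 of an interval of length L, ∫(u')² ≥ (π/L)²∫u² with equality for the first sine mode sin(π(x−x₀)/L) (x₀ the left endpoint), so the inequality holds for all u iff (1−α)(π/L)² ≥ α − c, i.e. α ≤ ((π/L)² + c)/((π/L)² + 1) = (1 + c(L/π)²)/(1 + (L/π)²). (Direct route, valid since c ≤ 0: Poincaré gives c∫u² ≥ c(L/π)²∫(u')², so a(u,u) ≥ (1 + c(L/π)²)∫(u')², while ||u||_{H^1}² ≤ (1 + (L/π)²)∫(u')²; dividing yields the same α.) With (π/L)² = π^2/4 and c = -11/5, the largest admissible constant is α = ((π/L)² + c)/((π/L)² + 1).
Simplifying, α = (-44/5 + π^2)/(4 + π^2).


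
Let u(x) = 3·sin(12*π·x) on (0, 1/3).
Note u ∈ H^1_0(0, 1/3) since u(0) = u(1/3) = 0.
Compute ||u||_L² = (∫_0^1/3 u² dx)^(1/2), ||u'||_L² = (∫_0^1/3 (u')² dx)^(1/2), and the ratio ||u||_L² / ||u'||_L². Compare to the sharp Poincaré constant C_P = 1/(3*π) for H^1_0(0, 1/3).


||u||_L² / ||u'||_L² = 1/(12*π) < C_P = 1/(3*π).

u(x) = 3·sin(12*π·x), so u'(x) = 36*π*cos(12*π*x).
Writing u(x) = A·sin(kπx/L) with A = 3 and k = 4, use ∫_0^L sin²(kπx/L) dx = L/2 and ∫_0^L cos²(kπx/L) dx = L/2.
u² = 9·sin²(12*π·x) and (u')² = 1296*π^2·cos²(12*π·x), and each of sin², cos² integrates to L/2 = 1/6 over (0, 1/3).
∫_0^1/3 u² dx = 3/2, so ||u||_L² = sqrt(6)/2.
∫_0^1/3 (u')² dx = 216*π^2, so ||u'||_L² = 6*sqrt(6)*π.
Ratio ||u||_L² / ||u'||_L² = 1/(12*π).
Sharp Poincaré constant on H^1_0(0, 1/3) is C_P = L/π = 1/(3*π), achieved by sin(3*π·x).
This is the k = 4 harmonic; the ratio L/(kπ) is strictly less than C_P = L/π, consistent with the sharp inequality ||u||_L² ≤ C_P ||u'||_L².


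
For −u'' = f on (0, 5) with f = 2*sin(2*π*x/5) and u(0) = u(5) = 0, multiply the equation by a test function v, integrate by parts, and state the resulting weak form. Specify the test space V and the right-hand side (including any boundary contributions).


V = H^1_0(0, 5) (so v(0) = v(5) = 0); weak form: ∫_0^5 u'v' dx = ∫_0^5 (2*sin(2*π*x/5)) v dx for all v ∈ V.

Multiply both sides by a test function v and integrate from 0 to 5:
  ∫_0^5 −u''(x) v(x) dx = ∫_0^5 f(x) v(x) dx.
Integrate the LHS by parts once:
  ∫_0^5 −u'' v dx = −[u'(x) v(x)]_0^5 + ∫_0^5 u'(x) v'(x) dx.
Thus ∫_0^5 u'(x) v'(x) dx = ∫_0^5 f(x) v(x) dx + [u'(x) v(x)]_0^5.
Choose V so that boundary terms are either known or forced to vanish.
u is Dirichlet: u(0) = u(5) = 0. Let V = H^1_0(0, 5); then v(0) = v(5) = 0, and [u' v]_0^5 = 0.
Weak formulation: find u (satisfying any essential BC) such that ∫_0^5 u'(x) v'(x) dx = ∫_0^5 f v dx for all v ∈ V.
Substituting f(x) = 2*sin(2*π*x/5), the right-hand side is ∫_0^5 (2*sin(2*π*x/5)) v dx.


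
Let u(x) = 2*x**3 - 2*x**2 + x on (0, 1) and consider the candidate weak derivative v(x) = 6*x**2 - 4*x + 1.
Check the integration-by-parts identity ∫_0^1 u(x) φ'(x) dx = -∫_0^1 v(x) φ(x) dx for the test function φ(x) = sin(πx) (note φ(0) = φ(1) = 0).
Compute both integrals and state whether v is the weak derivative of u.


LHS = -4/π + 24/π^3, RHS = -4/π + 24/π^3. Yes, v = u' weakly.

u(x) = 2*x**3 - 2*x**2 + x, classical derivative u'(x) = 6*x**2 - 4*x + 1.
φ(x) = sin(πx), so φ'(x) = π*cos(π*x).
Note φ(0) = φ(1) = 0, so the boundary term u·φ vanishes.
LHS = ∫_0^1 u(x) φ'(x) dx = ∫_0^1 (2*π*x^3*cos(π*x) - 2*π*x^2*cos(π*x) + π*x*cos(π*x)) dx. Term by term:
  ∫_0^1 π*x*cos(π*x) dx = -2/π;  ∫_0^1 -2*π*x^2*cos(π*x) dx = 4/π;  ∫_0^1 2*π*x^3*cos(π*x) dx = -6/π + 24/π^3.
Sum: -2/π + 4/π + -6/π + 24/π^3 = -4/π + 24/π^3.
So LHS = -4/π + 24/π^3.
∫_0^1 v(x) φ(x) dx = ∫_0^1 (6*x^2*sin(π*x) - 4*x*sin(π*x) + sin(π*x)) dx. Term by term:
  ∫_0^1 -4*x*sin(π*x) dx = -4/π;  ∫_0^1 6*x^2*sin(π*x) dx = -24/π^3 + 6/π;  ∫_0^1 sin(π*x) dx = 2/π.
Sum: -4/π + -24/π^3 + 6/π + 2/π = -24/π^3 + 4/π.
So RHS = -∫_0^1 v(x) φ(x) dx = -4/π + 24/π^3.
LHS = RHS, so the identity holds for this test φ.
Moreover u is smooth here and v(x) = u'(x) = 6*x**2 - 4*x + 1 pointwise, so the identity holds for every test function. Hence v is the weak derivative of u.


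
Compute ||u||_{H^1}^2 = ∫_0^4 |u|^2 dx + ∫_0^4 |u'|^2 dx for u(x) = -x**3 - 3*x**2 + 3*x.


||u||_{H^1}^2 = 362956/35

The H^1 norm (squared) on an interval (0, L) is
  ||u||_{H^1}^2 = ∫_0^L u(x)^2 dx + ∫_0^L u'(x)^2 dx.
Compute u'(x) = -3*x**2 - 6*x + 3.
Then u(x)^2 = x**6 + 6*x**5 + 3*x**4 - 18*x**3 + 9*x**2 and u'(x)^2 = 9*x**4 + 36*x**3 + 18*x**2 - 36*x + 9.
Integrate each monomial from 0 to 4 using ∫_0^4 c·x^n dx = c·4^(n+1)/(n+1):
  ∫_0^4 u(x)^2 dx = ∫_0^4 (x^6 + 6*x^5 + 3*x^4 - 18*x^3 + 9*x^2) dx. Term by term:
    ∫_0^4 x^6 dx = 16384/7;  ∫_0^4 6*x^5 dx = 4096;  ∫_0^4 3*x^4 dx = 3072/5;
    ∫_0^4 -18*x^3 dx = -1152;  ∫_0^4 9*x^2 dx = 192.
  Sum: 16384/7 + 4096 + 3072/5 − 1152 + 192 = 213184/35.
  ∫_0^4 u'(x)^2 dx = ∫_0^4 (9*x^4 + 36*x^3 + 18*x^2 - 36*x + 9) dx. Term by term:
    ∫_0^4 9*x^4 dx = 9216/5;  ∫_0^4 36*x^3 dx = 2304;  ∫_0^4 18*x^2 dx = 384;
    ∫_0^4 -36*x dx = -288;  ∫_0^4 9 dx = 36.
  Sum: 9216/5 + 2304 + 384 − 288 + 36 = 21396/5.
Adding: ||u||_{H^1}^2 = 213184/35 + 21396/5 = 362956/35.


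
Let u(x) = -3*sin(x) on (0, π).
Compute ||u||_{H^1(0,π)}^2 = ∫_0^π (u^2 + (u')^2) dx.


||u||_{H^1(0,π)}^2 = 9*π

u'(x) = -3*cos(x).
Expand u² and (u')² and integrate term by term on (0, π), using: for integers n ≥ 1, ∫_0^π sin²(nx) dx = ∫_0^π cos²(nx) dx = π/2; for n ≠ n', ∫_0^π sin(nx)sin(n'x) dx = ∫_0^π cos(nx)cos(n'x) dx = 0; and by product-to-sum, ∫_0^π sin(nx)cos(n'x) dx = ½∫_0^π [sin((n+n')x) + sin((n−n')x)] dx, which is 0 when n+n' is even and 2n/(n²−n'²) when n+n' is odd (it need not vanish on (0, π)).
  u² squared terms: (-3)²·∫sin(x)² dx = 9·π/2 = 9*π/2.
  So ∫_0^π u² dx = 9*π/2.
  (u')² squared terms: (-3)²·∫cos(x)² dx = 9·π/2 = 9*π/2.
  So ∫_0^π (u')² dx = 9*π/2.
||u||_{H^1}^2 = (9*π/2) + (9*π/2) = 9*π.


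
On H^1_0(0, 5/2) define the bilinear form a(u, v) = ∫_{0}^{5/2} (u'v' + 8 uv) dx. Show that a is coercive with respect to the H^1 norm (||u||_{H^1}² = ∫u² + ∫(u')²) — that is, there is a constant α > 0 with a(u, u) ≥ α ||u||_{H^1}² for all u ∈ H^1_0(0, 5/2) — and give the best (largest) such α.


α = 1

Coercivity of a(·,·) on H^1_0(0, 5/2) means a(u, u) ≥ α ||u||_{H^1}² for every u ∈ H^1_0.
The interval has length L = 5/2, and Poincaré/coercivity depend only on L. Here a(u, u) = ∫(u')² + (8)·∫u².
Here c = 8 ≥ 1, so a(u,u) = ∫(u')² + c∫u² ≥ ∫(u')² + ∫u² = ||u||_{H^1}², i.e. α = 1 works. No larger α is possible: a(u,u) ≥ α||u||_{H^1}² means (1−α)∫(u')² ≥ (α−c)∫u², and for the modes u_n = sin(nπ(x−x₀)/L) (x₀ the left endpoint) one has ∫u_n²/∫(u_n')² = (L/(nπ))² → 0, so a(u_n,u_n)/||u_n||_{H^1}² → 1. Hence the optimal constant is α = 1.
Therefore α = 1.


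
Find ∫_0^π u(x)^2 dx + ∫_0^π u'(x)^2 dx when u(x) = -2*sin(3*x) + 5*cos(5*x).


||u||_{H^1(0,π)}^2 = 345*π

u'(x) = -25*sin(5*x) - 6*cos(3*x).
Expand u² and (u')² and integrate term by term on (0, π), using: for integers n ≥ 1, ∫_0^π sin²(nx) dx = ∫_0^π cos²(nx) dx = π/2; for n ≠ n', ∫_0^π sin(nx)sin(n'x) dx = ∫_0^π cos(nx)cos(n'x) dx = 0; and by product-to-sum, ∫_0^π sin(nx)cos(n'x) dx = ½∫_0^π [sin((n+n')x) + sin((n−n')x)] dx, which is 0 when n+n' is even and 2n/(n²−n'²) when n+n' is odd (it need not vanish on (0, π)).
  u² squared terms: (-2)²·∫sin(3x)² dx = 4·π/2 = 2*π;  (5)²·∫cos(5x)² dx = 25·π/2 = 25*π/2.
  u² cross terms: 2·(-2)·(5)·∫sin(3x)·cos(5x) dx = -20·(0) = 0.
  So ∫_0^π u² dx = 2*π + 25*π/2 + 0 = 29*π/2.
  (u')² squared terms: (-25)²·∫sin(5x)² dx = 625·π/2 = 625*π/2;  (-6)²·∫cos(3x)² dx = 36·π/2 = 18*π.
  (u')² cross terms: 2·(-25)·(-6)·∫sin(5x)·cos(3x) dx = 300·(0) = 0.
  So ∫_0^π (u')² dx = 625*π/2 + 18*π + 0 = 661*π/2.
||u||_{H^1}^2 = (29*π/2) + (661*π/2) = 345*π.


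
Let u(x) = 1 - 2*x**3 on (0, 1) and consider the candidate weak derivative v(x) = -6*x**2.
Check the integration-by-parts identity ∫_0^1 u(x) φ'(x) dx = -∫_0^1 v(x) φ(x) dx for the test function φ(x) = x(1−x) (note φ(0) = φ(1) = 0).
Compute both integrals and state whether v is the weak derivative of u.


LHS = 3/10, RHS = 3/10. Yes, v = u' weakly.

u(x) = 1 - 2*x**3, classical derivative u'(x) = -6*x**2.
φ(x) = x(1−x), so φ'(x) = 1 - 2*x.
Note φ(0) = φ(1) = 0, so the boundary term u·φ vanishes.
LHS = ∫_0^1 u(x) φ'(x) dx = ∫_0^1 (4*x^4 - 2*x^3 - 2*x + 1) dx. Term by term:
  ∫_0^1 4*x^4 dx = 4/5;  ∫_0^1 -2*x^3 dx = -1/2;  ∫_0^1 -2*x dx = -1;
  ∫_0^1 1 dx = 1.
Sum: 4/5 − 1/2 − 1 + 1 = 3/10.
So LHS = 3/10.
∫_0^1 v(x) φ(x) dx = ∫_0^1 (6*x^4 - 6*x^3) dx. Term by term:
  ∫_0^1 6*x^4 dx = 6/5;  ∫_0^1 -6*x^3 dx = -3/2.
Sum: 6/5 − 3/2 = -3/10.
So RHS = -∫_0^1 v(x) φ(x) dx = 3/10.
LHS = RHS, so the identity holds for this test φ.
Moreover u is smooth here and v(x) = u'(x) = -6*x**2 pointwise, so the identity holds for every test function. Hence v is the weak derivative of u.


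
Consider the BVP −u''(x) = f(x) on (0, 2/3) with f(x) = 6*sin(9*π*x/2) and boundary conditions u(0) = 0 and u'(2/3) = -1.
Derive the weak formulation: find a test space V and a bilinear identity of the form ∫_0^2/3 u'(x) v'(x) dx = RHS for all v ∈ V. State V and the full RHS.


V = {v ∈ H^1(0, 2/3) : v(0) = 0} (test functions vanish at x = 0 where u is specified); weak form: ∫_0^2/3 u'v' dx = ∫_0^2/3 (6*sin(9*π*x/2)) v dx − v(2/3) for all v ∈ V.

Multiply both sides by a test function v and integrate from 0 to 2/3:
  ∫_0^2/3 −u''(x) v(x) dx = ∫_0^2/3 f(x) v(x) dx.
Integrate the LHS by parts once:
  ∫_0^2/3 −u'' v dx = −[u'(x) v(x)]_0^2/3 + ∫_0^2/3 u'(x) v'(x) dx.
Thus ∫_0^2/3 u'(x) v'(x) dx = ∫_0^2/3 f(x) v(x) dx + [u'(x) v(x)]_0^2/3.
Choose V so that boundary terms are either known or forced to vanish.
Mixed BC: u(0) = 0 (Dirichlet) and u'(2/3) = -1 (Neumann). Define V = {v ∈ H^1(0, 2/3) : v(0) = 0}. Then [u' v]_0^2/3 = u'(2/3)·v(2/3) − u'(0)·0 = − v(2/3).
Weak formulation: find u (satisfying any essential BC) such that ∫_0^2/3 u'(x) v'(x) dx = ∫_0^2/3 f v dx − v(2/3) for all v ∈ V (Dirichlet at 0 absorbed into V; Neumann datum at x = 2/3 contributes the boundary term).
Substituting f(x) = 6*sin(9*π*x/2), the right-hand side is ∫_0^2/3 (6*sin(9*π*x/2)) v dx − v(2/3).


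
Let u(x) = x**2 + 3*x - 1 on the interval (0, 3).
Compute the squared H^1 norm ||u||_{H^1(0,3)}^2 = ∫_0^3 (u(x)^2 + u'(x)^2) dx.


||u||_{H^1}^2 = 3261/10

The H^1 norm (squared) on an interval (0, L) is
  ||u||_{H^1}^2 = ∫_0^L u(x)^2 dx + ∫_0^L u'(x)^2 dx.
Compute u'(x) = 2*x + 3.
Then u(x)^2 = x**4 + 6*x**3 + 7*x**2 - 6*x + 1 and u'(x)^2 = 4*x**2 + 12*x + 9.
Integrate each monomial from 0 to 3 using ∫_0^3 c·x^n dx = c·3^(n+1)/(n+1):
  ∫_0^3 u(x)^2 dx = ∫_0^3 (x^4 + 6*x^3 + 7*x^2 - 6*x + 1) dx. Term by term:
    ∫_0^3 x^4 dx = 243/5;  ∫_0^3 6*x^3 dx = 243/2;  ∫_0^3 7*x^2 dx = 63;
    ∫_0^3 -6*x dx = -27;  ∫_0^3 1 dx = 3.
  Sum: 243/5 + 243/2 + 63 − 27 + 3 = 2091/10.
  ∫_0^3 u'(x)^2 dx = ∫_0^3 (4*x^2 + 12*x + 9) dx. Term by term:
    ∫_0^3 4*x^2 dx = 36;  ∫_0^3 12*x dx = 54;  ∫_0^3 9 dx = 27.
  Sum: 36 + 54 + 27 = 117.
Adding: ||u||_{H^1}^2 = 2091/10 + 117 = 3261/10.


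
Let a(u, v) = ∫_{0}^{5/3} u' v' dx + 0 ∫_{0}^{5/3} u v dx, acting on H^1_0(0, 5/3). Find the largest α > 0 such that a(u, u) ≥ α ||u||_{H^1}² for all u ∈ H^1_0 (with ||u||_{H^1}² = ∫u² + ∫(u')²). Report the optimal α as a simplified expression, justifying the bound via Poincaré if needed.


α = 9*π^2/(25 + 9*π^2)

Coercivity of a(·,·) on H^1_0(0, 5/3) means a(u, u) ≥ α ||u||_{H^1}² for every u ∈ H^1_0.
The interval has length L = 5/3, and Poincaré/coercivity depend only on L. Here a(u, u) = ∫(u')² + (0)·∫u².
Here c = 0, so a(u,u) = ∫(u')² alone. The condition a(u,u) ≥ α||u||_{H^1}² reads (1−α)∫(u')² ≥ (α−c)∫u². Any admissible α is ≤ 1 (rapidly oscillating u have ∫u²/∫(u')² → 0), and α = 1 would force 0 ≥ (1−c)∫u², impossible since c < 1; so 1−α > 0. By the sharp Poincaré inequality on H^1_0 of an interval of length L, ∫(u')² ≥ (π/L)²∫u² with equality for the first sine mode sin(π(x−x₀)/L) (x₀ the left endpoint), so the inequality holds for all u iff (1−α)(π/L)² ≥ α − c, i.e. α ≤ ((π/L)² + c)/((π/L)² + 1) = (1 + c(L/π)²)/(1 + (L/π)²). (Direct route, valid since c ≤ 0: Poincaré gives c∫u² ≥ c(L/π)²∫(u')², so a(u,u) ≥ (1 + c(L/π)²)∫(u')², while ||u||_{H^1}² ≤ (1 + (L/π)²)∫(u')²; dividing yields the same α.) With (π/L)² = 9*π^2/25 and c = 0, the largest admissible constant is α = ((π/L)² + c)/((π/L)² + 1).
Simplifying, α = 9*π^2/(25 + 9*π^2).


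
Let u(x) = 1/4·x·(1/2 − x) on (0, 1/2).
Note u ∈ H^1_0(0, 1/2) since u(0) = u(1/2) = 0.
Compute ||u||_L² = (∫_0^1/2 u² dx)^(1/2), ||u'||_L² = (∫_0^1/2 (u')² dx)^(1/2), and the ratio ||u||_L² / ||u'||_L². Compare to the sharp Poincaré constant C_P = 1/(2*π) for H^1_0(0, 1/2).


||u||_L² / ||u'||_L² = sqrt(10)/20 < C_P = 1/(2*π).

u(x) = 1/4·x·(1/2 − x), so u'(x) = 1/8 - x/2.
u(x) = 1/4·x·(1/2 − x) vanishes at x = 0 and x = 1/2, so u ∈ H^1_0(0, 1/2). Differentiate via the product rule and integrate the resulting polynomials term by term.
  ∫_0^1/2 u² dx = ∫_0^1/2 (x^4/16 - x^3/16 + x^2/64) dx. Term by term:
    ∫_0^1/2 x^4/16 dx = 1/2560;  ∫_0^1/2 -x^3/16 dx = -1/1024;  ∫_0^1/2 x^2/64 dx = 1/1536.
  Sum: 1/2560 − 1/1024 + 1/1536 = 1/15360.
  ∫_0^1/2 (u')² dx = ∫_0^1/2 (x^2/4 - x/8 + 1/64) dx. Term by term:
    ∫_0^1/2 x^2/4 dx = 1/96;  ∫_0^1/2 -x/8 dx = -1/64;  ∫_0^1/2 1/64 dx = 1/128.
  Sum: 1/96 − 1/64 + 1/128 = 1/384.
∫_0^1/2 u² dx = 1/15360, so ||u||_L² = sqrt(15)/480.
∫_0^1/2 (u')² dx = 1/384, so ||u'||_L² = sqrt(6)/48.
Ratio ||u||_L² / ||u'||_L² = sqrt(10)/20.
Sharp Poincaré constant on H^1_0(0, 1/2) is C_P = L/π = 1/(2*π), achieved by sin(2*π·x).
A polynomial bump cannot attain the sharp Poincaré constant (only the first sine eigenfunction does), so the ratio is strictly less than C_P, consistent with ||u||_L² ≤ C_P ||u'||_L².


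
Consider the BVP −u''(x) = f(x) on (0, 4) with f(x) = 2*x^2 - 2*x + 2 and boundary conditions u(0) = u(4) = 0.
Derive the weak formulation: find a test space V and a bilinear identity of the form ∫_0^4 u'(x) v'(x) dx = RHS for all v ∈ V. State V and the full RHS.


V = H^1_0(0, 4) (so v(0) = v(4) = 0); weak form: ∫_0^4 u'v' dx = ∫_0^4 (2*x^2 - 2*x + 2) v dx for all v ∈ V.

Multiply both sides by a test function v and integrate from 0 to 4:
  ∫_0^4 −u''(x) v(x) dx = ∫_0^4 f(x) v(x) dx.
Integrate the LHS by parts once:
  ∫_0^4 −u'' v dx = −[u'(x) v(x)]_0^4 + ∫_0^4 u'(x) v'(x) dx.
Thus ∫_0^4 u'(x) v'(x) dx = ∫_0^4 f(x) v(x) dx + [u'(x) v(x)]_0^4.
Choose V so that boundary terms are either known or forced to vanish.
u is Dirichlet: u(0) = u(4) = 0. Let V = H^1_0(0, 4); then v(0) = v(4) = 0, and [u' v]_0^4 = 0.
Weak formulation: find u (satisfying any essential BC) such that ∫_0^4 u'(x) v'(x) dx = ∫_0^4 f v dx for all v ∈ V.
Substituting f(x) = 2*x^2 - 2*x + 2, the right-hand side is ∫_0^4 (2*x^2 - 2*x + 2) v dx.


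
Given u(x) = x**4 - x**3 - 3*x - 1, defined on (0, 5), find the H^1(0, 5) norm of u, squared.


||u||_{H^1}^2 = 59699375/252

The H^1 norm (squared) on an interval (0, L) is
  ||u||_{H^1}^2 = ∫_0^L u(x)^2 dx + ∫_0^L u'(x)^2 dx.
Compute u'(x) = 4*x**3 - 3*x**2 - 3.
Then u(x)^2 = x**8 - 2*x**7 + x**6 - 6*x**5 + 4*x**4 + 2*x**3 + 9*x**2 + 6*x + 1 and u'(x)^2 = 16*x**6 - 24*x**5 + 9*x**4 - 24*x**3 + 18*x**2 + 9.
Integrate each monomial from 0 to 5 using ∫_0^5 c·x^n dx = c·5^(n+1)/(n+1):
  ∫_0^5 u(x)^2 dx = ∫_0^5 (x^8 - 2*x^7 + x^6 - 6*x^5 + 4*x^4 + 2*x^3 + 9*x^2 + 6*x + 1) dx. Term by term:
    ∫_0^5 x^8 dx = 1953125/9;  ∫_0^5 -2*x^7 dx = -390625/4;  ∫_0^5 x^6 dx = 78125/7;
    ∫_0^5 -6*x^5 dx = -15625;  ∫_0^5 4*x^4 dx = 2500;  ∫_0^5 2*x^3 dx = 625/2;
    ∫_0^5 9*x^2 dx = 375;  ∫_0^5 6*x dx = 75;  ∫_0^5 1 dx = 5.
  Sum: 1953125/9 − 390625/4 + 78125/7 − 15625 + 2500 + 625/2 + 375 + 75 + 5 = 29776535/252.
  ∫_0^5 u'(x)^2 dx = ∫_0^5 (16*x^6 - 24*x^5 + 9*x^4 - 24*x^3 + 18*x^2 + 9) dx. Term by term:
    ∫_0^5 16*x^6 dx = 1250000/7;  ∫_0^5 -24*x^5 dx = -62500;  ∫_0^5 9*x^4 dx = 5625;
    ∫_0^5 -24*x^3 dx = -3750;  ∫_0^5 18*x^2 dx = 750;  ∫_0^5 9 dx = 45.
  Sum: 1250000/7 − 62500 + 5625 − 3750 + 750 + 45 = 831190/7.
Adding: ||u||_{H^1}^2 = 29776535/252 + 831190/7 = 59699375/252.


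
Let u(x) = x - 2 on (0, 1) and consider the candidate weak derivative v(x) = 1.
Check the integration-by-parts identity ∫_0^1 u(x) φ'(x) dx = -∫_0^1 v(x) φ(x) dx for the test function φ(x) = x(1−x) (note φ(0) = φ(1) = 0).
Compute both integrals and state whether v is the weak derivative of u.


LHS = -1/6, RHS = -1/6. Yes, v = u' weakly.

u(x) = x - 2, classical derivative u'(x) = 1.
φ(x) = x(1−x), so φ'(x) = 1 - 2*x.
Note φ(0) = φ(1) = 0, so the boundary term u·φ vanishes.
LHS = ∫_0^1 u(x) φ'(x) dx = ∫_0^1 (-2*x^2 + 5*x - 2) dx. Term by term:
  ∫_0^1 -2*x^2 dx = -2/3;  ∫_0^1 5*x dx = 5/2;  ∫_0^1 -2 dx = -2.
Sum: -2/3 + 5/2 − 2 = -1/6.
So LHS = -1/6.
∫_0^1 v(x) φ(x) dx = ∫_0^1 (-x^2 + x) dx. Term by term:
  ∫_0^1 -x^2 dx = -1/3;  ∫_0^1 x dx = 1/2.
Sum: -1/3 + 1/2 = 1/6.
So RHS = -∫_0^1 v(x) φ(x) dx = -1/6.
LHS = RHS, so the identity holds for this test φ.
Moreover u is smooth here and v(x) = u'(x) = 1 pointwise, so the identity holds for every test function. Hence v is the weak derivative of u.


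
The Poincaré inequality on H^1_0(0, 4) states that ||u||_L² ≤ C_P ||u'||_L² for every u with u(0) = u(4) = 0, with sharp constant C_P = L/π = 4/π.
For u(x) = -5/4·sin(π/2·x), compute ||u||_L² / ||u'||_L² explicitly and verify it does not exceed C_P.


||u||_L² / ||u'||_L² = 2/π < C_P = 4/π.

u(x) = -5/4·sin(π/2·x), so u'(x) = -5*π*cos(π*x/2)/8.
Writing u(x) = A·sin(kπx/L) with A = -5/4 and k = 2, use ∫_0^L sin²(kπx/L) dx = L/2 and ∫_0^L cos²(kπx/L) dx = L/2.
u² = 25/16·sin²(π/2·x) and (u')² = 25*π^2/64·cos²(π/2·x), and each of sin², cos² integrates to L/2 = 2 over (0, 4).
∫_0^4 u² dx = 25/8, so ||u||_L² = 5*sqrt(2)/4.
∫_0^4 (u')² dx = 25*π^2/32, so ||u'||_L² = 5*sqrt(2)*π/8.
Ratio ||u||_L² / ||u'||_L² = 2/π.
Sharp Poincaré constant on H^1_0(0, 4) is C_P = L/π = 4/π, achieved by sin(π/4·x).
This is the k = 2 harmonic; the ratio L/(kπ) is strictly less than C_P = L/π, consistent with the sharp inequality ||u||_L² ≤ C_P ||u'||_L².


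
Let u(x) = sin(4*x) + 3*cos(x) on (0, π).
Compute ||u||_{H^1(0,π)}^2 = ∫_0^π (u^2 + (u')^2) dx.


||u||_{H^1(0,π)}^2 = 32/5 + 35*π/2

u'(x) = -3*sin(x) + 4*cos(4*x).
Expand u² and (u')² and integrate term by term on (0, π), using: for integers n ≥ 1, ∫_0^π sin²(nx) dx = ∫_0^π cos²(nx) dx = π/2; for n ≠ n', ∫_0^π sin(nx)sin(n'x) dx = ∫_0^π cos(nx)cos(n'x) dx = 0; and by product-to-sum, ∫_0^π sin(nx)cos(n'x) dx = ½∫_0^π [sin((n+n')x) + sin((n−n')x)] dx, which is 0 when n+n' is even and 2n/(n²−n'²) when n+n' is odd (it need not vanish on (0, π)).
  u² squared terms: (3)²·∫cos(x)² dx = 9·π/2 = 9*π/2;  (1)²·∫sin(4x)² dx = 1·π/2 = π/2.
  u² cross terms: 2·(3)·(1)·∫cos(x)·sin(4x) dx = 6·(8/15) = 16/5.
  So ∫_0^π u² dx = 9*π/2 + π/2 + 16/5 = 16/5 + 5*π.
  (u')² squared terms: (-3)²·∫sin(x)² dx = 9·π/2 = 9*π/2;  (4)²·∫cos(4x)² dx = 16·π/2 = 8*π.
  (u')² cross terms: 2·(-3)·(4)·∫sin(x)·cos(4x) dx = -24·(-2/15) = 16/5.
  So ∫_0^π (u')² dx = 9*π/2 + 8*π + 16/5 = 16/5 + 25*π/2.
||u||_{H^1}^2 = (16/5 + 5*π) + (16/5 + 25*π/2) = 32/5 + 35*π/2.


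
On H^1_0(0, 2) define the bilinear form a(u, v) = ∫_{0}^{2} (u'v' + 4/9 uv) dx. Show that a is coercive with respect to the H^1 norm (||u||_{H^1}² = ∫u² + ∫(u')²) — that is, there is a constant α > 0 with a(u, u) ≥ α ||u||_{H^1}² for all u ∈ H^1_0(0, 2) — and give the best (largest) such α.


α = (16/9 + π^2)/(4 + π^2)

Coercivity of a(·,·) on H^1_0(0, 2) means a(u, u) ≥ α ||u||_{H^1}² for every u ∈ H^1_0.
The interval has length L = 2, and Poincaré/coercivity depend only on L. Here a(u, u) = ∫(u')² + (4/9)·∫u².
Here 0 < c = 4/9 < 1. The condition a(u,u) ≥ α||u||_{H^1}² reads (1−α)∫(u')² ≥ (α−c)∫u². Any admissible α is ≤ 1 (rapidly oscillating u have ∫u²/∫(u')² → 0), and α = 1 would force 0 ≥ (1−c)∫u², impossible since c < 1; so 1−α > 0. By the sharp Poincaré inequality on H^1_0 of an interval of length L, ∫(u')² ≥ (π/L)²∫u² with equality for the first sine mode sin(π(x−x₀)/L) (x₀ the left endpoint), so the inequality holds for all u iff (1−α)(π/L)² ≥ α − c, i.e. α ≤ ((π/L)² + c)/((π/L)² + 1) = (1 + c(L/π)²)/(1 + (L/π)²). With (π/L)² = π^2/4 and c = 4/9, the largest admissible constant is α = ((π/L)² + c)/((π/L)² + 1).
Simplifying, α = (16/9 + π^2)/(4 + π^2).


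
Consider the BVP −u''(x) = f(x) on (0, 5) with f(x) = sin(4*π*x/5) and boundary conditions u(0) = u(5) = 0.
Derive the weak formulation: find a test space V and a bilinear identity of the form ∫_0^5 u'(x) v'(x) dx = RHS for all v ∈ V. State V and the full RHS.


V = H^1_0(0, 5) (so v(0) = v(5) = 0); weak form: ∫_0^5 u'v' dx = ∫_0^5 (sin(4*π*x/5)) v dx for all v ∈ V.

Multiply both sides by a test function v and integrate from 0 to 5:
  ∫_0^5 −u''(x) v(x) dx = ∫_0^5 f(x) v(x) dx.
Integrate the LHS by parts once:
  ∫_0^5 −u'' v dx = −[u'(x) v(x)]_0^5 + ∫_0^5 u'(x) v'(x) dx.
Thus ∫_0^5 u'(x) v'(x) dx = ∫_0^5 f(x) v(x) dx + [u'(x) v(x)]_0^5.
Choose V so that boundary terms are either known or forced to vanish.
u is Dirichlet: u(0) = u(5) = 0. Let V = H^1_0(0, 5); then v(0) = v(5) = 0, and [u' v]_0^5 = 0.
Weak formulation: find u (satisfying any essential BC) such that ∫_0^5 u'(x) v'(x) dx = ∫_0^5 f v dx for all v ∈ V.
Substituting f(x) = sin(4*π*x/5), the right-hand side is ∫_0^5 (sin(4*π*x/5)) v dx.
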